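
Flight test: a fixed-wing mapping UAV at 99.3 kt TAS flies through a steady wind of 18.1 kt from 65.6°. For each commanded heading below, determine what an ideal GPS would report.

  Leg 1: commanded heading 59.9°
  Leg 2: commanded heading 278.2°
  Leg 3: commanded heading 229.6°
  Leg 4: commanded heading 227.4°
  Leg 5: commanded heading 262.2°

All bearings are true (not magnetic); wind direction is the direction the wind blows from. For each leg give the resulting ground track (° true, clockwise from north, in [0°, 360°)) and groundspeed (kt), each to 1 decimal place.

Leg 1: heading 59.9°; drift -1.3° → track 58.6°, groundspeed 81.3 kt
Leg 2: heading 278.2°; drift -4.9° → track 273.3°, groundspeed 115.0 kt
Leg 3: heading 229.6°; drift +2.4° → track 232.0°, groundspeed 116.8 kt
Leg 4: heading 227.4°; drift +2.8° → track 230.2°, groundspeed 116.6 kt
Leg 5: heading 262.2°; drift -2.5° → track 259.7°, groundspeed 116.8 kt

Leg 1: track=58.6°, groundspeed=81.3 kt
Leg 2: track=273.3°, groundspeed=115.0 kt
Leg 3: track=232.0°, groundspeed=116.8 kt
Leg 4: track=230.2°, groundspeed=116.6 kt
Leg 5: track=259.7°, groundspeed=116.8 kt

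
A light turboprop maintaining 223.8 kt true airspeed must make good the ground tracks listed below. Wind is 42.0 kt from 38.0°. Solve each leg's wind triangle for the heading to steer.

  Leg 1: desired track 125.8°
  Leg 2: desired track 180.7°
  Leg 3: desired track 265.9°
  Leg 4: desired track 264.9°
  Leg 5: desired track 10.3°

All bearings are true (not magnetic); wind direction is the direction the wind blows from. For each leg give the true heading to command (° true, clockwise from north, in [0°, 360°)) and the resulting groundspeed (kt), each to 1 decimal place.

Leg 1: heading=115.0°, groundspeed=218.2 kt
Leg 2: heading=174.2°, groundspeed=255.8 kt
Leg 3: heading=273.9°, groundspeed=249.8 kt
Leg 4: heading=272.8°, groundspeed=250.4 kt
Leg 5: heading=15.3°, groundspeed=185.8 kt

Leg 1: desired track 125.8°; wind correction -10.8° → command heading 115.0°, groundspeed 218.2 kt
Leg 2: desired track 180.7°; wind correction -6.5° → command heading 174.2°, groundspeed 255.8 kt
Leg 3: desired track 265.9°; wind correction +8.0° → command heading 273.9°, groundspeed 249.8 kt
Leg 4: desired track 264.9°; wind correction +7.9° → command heading 272.8°, groundspeed 250.4 kt
Leg 5: desired track 10.3°; wind correction +5.0° → command heading 15.3°, groundspeed 185.8 kt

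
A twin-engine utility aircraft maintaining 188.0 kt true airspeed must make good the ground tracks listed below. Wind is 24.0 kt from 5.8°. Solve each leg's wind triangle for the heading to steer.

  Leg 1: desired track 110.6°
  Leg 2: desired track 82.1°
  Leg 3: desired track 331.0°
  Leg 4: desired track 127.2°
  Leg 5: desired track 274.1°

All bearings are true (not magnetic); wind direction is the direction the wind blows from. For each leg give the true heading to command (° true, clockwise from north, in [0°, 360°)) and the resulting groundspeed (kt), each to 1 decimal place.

Leg 1: desired track 110.6°; wind correction -7.1° → command heading 103.5°, groundspeed 192.7 kt
Leg 2: desired track 82.1°; wind correction -7.1° → command heading 75.0°, groundspeed 180.9 kt
Leg 3: desired track 331.0°; wind correction +4.2° → command heading 335.2°, groundspeed 167.8 kt
Leg 4: desired track 127.2°; wind correction -6.3° → command heading 120.9°, groundspeed 199.4 kt
Leg 5: desired track 274.1°; wind correction +7.3° → command heading 281.4°, groundspeed 187.2 kt

Leg 1: heading=103.5°, groundspeed=192.7 kt
Leg 2: heading=75.0°, groundspeed=180.9 kt
Leg 3: heading=335.2°, groundspeed=167.8 kt
Leg 4: heading=120.9°, groundspeed=199.4 kt
Leg 5: heading=281.4°, groundspeed=187.2 kt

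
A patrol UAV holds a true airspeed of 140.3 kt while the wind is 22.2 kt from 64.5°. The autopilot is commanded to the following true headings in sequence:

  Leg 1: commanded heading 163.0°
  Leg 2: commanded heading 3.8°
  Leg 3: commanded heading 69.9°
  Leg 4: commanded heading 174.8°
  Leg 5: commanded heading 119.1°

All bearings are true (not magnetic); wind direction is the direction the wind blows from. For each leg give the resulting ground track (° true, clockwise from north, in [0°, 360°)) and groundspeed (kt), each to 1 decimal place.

Leg 1: heading 163.0°; drift +8.7° → track 171.7°, groundspeed 145.3 kt
Leg 2: heading 3.8°; drift -8.5° → track 355.3°, groundspeed 130.9 kt
Leg 3: heading 69.9°; drift +1.0° → track 70.9°, groundspeed 118.2 kt
Leg 4: heading 174.8°; drift +8.0° → track 182.8°, groundspeed 149.5 kt
Leg 5: heading 119.1°; drift +8.1° → track 127.2°, groundspeed 128.7 kt

Leg 1: track=171.7°, groundspeed=145.3 kt
Leg 2: track=355.3°, groundspeed=130.9 kt
Leg 3: track=70.9°, groundspeed=118.2 kt
Leg 4: track=182.8°, groundspeed=149.5 kt
Leg 5: track=127.2°, groundspeed=128.7 kt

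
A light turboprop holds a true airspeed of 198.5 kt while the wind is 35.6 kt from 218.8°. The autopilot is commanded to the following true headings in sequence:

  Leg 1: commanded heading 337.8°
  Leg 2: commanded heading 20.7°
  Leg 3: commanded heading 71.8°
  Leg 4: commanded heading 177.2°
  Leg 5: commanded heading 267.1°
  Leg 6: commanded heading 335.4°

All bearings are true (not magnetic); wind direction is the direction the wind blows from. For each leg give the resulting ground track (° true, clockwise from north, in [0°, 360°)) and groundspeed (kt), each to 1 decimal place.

Leg 1: track=346.0°, groundspeed=218.0 kt
Leg 2: track=23.4°, groundspeed=232.6 kt
Leg 3: track=66.9°, groundspeed=229.2 kt
Leg 4: track=169.4°, groundspeed=173.5 kt
Leg 5: track=275.7°, groundspeed=176.8 kt
Leg 6: track=343.8°, groundspeed=216.8 kt

Leg 1: heading 337.8°; drift +8.2° → track 346.0°, groundspeed 218.0 kt
Leg 2: heading 20.7°; drift +2.7° → track 23.4°, groundspeed 232.6 kt
Leg 3: heading 71.8°; drift -4.9° → track 66.9°, groundspeed 229.2 kt
Leg 4: heading 177.2°; drift -7.8° → track 169.4°, groundspeed 173.5 kt
Leg 5: heading 267.1°; drift +8.6° → track 275.7°, groundspeed 176.8 kt
Leg 6: heading 335.4°; drift +8.4° → track 343.8°, groundspeed 216.8 kt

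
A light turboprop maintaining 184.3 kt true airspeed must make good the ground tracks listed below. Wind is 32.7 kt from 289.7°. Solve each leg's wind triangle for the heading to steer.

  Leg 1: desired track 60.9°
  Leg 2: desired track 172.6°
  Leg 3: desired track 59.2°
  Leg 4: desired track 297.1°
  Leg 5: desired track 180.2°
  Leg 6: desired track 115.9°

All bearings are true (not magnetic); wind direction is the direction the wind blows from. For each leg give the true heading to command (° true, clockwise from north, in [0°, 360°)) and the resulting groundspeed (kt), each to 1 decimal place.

Leg 1: desired track 60.9°; wind correction -7.7° → command heading 53.2°, groundspeed 204.2 kt
Leg 2: desired track 172.6°; wind correction +9.1° → command heading 181.7°, groundspeed 196.9 kt
Leg 3: desired track 59.2°; wind correction -7.9° → command heading 51.3°, groundspeed 203.4 kt
Leg 4: desired track 297.1°; wind correction -1.3° → command heading 295.8°, groundspeed 151.8 kt
Leg 5: desired track 180.2°; wind correction +9.6° → command heading 189.8°, groundspeed 192.6 kt
Leg 6: desired track 115.9°; wind correction +1.1° → command heading 117.0°, groundspeed 216.8 kt

Leg 1: heading=53.2°, groundspeed=204.2 kt
Leg 2: heading=181.7°, groundspeed=196.9 kt
Leg 3: heading=51.3°, groundspeed=203.4 kt
Leg 4: heading=295.8°, groundspeed=151.8 kt
Leg 5: heading=189.8°, groundspeed=192.6 kt
Leg 6: heading=117.0°, groundspeed=216.8 kt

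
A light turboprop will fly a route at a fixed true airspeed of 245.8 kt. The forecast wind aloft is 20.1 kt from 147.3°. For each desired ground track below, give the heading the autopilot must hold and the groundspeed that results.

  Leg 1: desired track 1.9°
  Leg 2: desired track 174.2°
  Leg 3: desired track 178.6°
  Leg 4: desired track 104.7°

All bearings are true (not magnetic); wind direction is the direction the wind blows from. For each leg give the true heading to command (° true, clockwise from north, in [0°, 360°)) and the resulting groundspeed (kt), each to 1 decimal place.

Leg 1: heading=4.6°, groundspeed=262.1 kt
Leg 2: heading=172.1°, groundspeed=227.7 kt
Leg 3: heading=176.2°, groundspeed=228.4 kt
Leg 4: heading=107.9°, groundspeed=230.6 kt

Leg 1: desired track 1.9°; wind correction +2.7° → command heading 4.6°, groundspeed 262.1 kt
Leg 2: desired track 174.2°; wind correction -2.1° → command heading 172.1°, groundspeed 227.7 kt
Leg 3: desired track 178.6°; wind correction -2.4° → command heading 176.2°, groundspeed 228.4 kt
Leg 4: desired track 104.7°; wind correction +3.2° → command heading 107.9°, groundspeed 230.6 kt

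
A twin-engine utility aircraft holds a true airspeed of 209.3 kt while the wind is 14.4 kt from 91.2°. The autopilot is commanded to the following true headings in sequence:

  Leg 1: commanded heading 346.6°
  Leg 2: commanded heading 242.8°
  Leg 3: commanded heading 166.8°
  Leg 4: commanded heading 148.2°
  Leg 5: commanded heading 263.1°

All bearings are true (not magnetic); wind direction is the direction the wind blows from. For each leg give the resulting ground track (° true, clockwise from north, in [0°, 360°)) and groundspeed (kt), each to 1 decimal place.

Leg 1: track=342.9°, groundspeed=213.4 kt
Leg 2: track=244.6°, groundspeed=222.1 kt
Leg 3: track=170.7°, groundspeed=206.2 kt
Leg 4: track=151.6°, groundspeed=201.8 kt
Leg 5: track=263.6°, groundspeed=223.6 kt

Leg 1: heading 346.6°; drift -3.7° → track 342.9°, groundspeed 213.4 kt
Leg 2: heading 242.8°; drift +1.8° → track 244.6°, groundspeed 222.1 kt
Leg 3: heading 166.8°; drift +3.9° → track 170.7°, groundspeed 206.2 kt
Leg 4: heading 148.2°; drift +3.4° → track 151.6°, groundspeed 201.8 kt
Leg 5: heading 263.1°; drift +0.5° → track 263.6°, groundspeed 223.6 kt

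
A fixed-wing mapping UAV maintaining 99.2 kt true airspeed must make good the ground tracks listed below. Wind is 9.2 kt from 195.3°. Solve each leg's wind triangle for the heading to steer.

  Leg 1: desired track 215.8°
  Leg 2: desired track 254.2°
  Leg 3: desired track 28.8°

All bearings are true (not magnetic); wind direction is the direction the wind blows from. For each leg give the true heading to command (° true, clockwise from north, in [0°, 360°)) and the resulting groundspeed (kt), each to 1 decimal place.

Leg 1: heading=213.9°, groundspeed=90.5 kt
Leg 2: heading=249.6°, groundspeed=94.1 kt
Leg 3: heading=30.0°, groundspeed=108.1 kt

Leg 1: desired track 215.8°; wind correction -1.9° → command heading 213.9°, groundspeed 90.5 kt
Leg 2: desired track 254.2°; wind correction -4.6° → command heading 249.6°, groundspeed 94.1 kt
Leg 3: desired track 28.8°; wind correction +1.2° → command heading 30.0°, groundspeed 108.1 kt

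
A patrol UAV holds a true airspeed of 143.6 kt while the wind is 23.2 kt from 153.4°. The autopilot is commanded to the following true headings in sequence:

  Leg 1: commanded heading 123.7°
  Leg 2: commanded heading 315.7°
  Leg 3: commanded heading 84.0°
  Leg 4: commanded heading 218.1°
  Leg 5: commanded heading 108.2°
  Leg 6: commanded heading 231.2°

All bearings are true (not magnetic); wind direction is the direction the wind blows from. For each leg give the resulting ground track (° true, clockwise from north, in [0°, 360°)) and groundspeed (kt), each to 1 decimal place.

Leg 1: track=118.4°, groundspeed=124.0 kt
Leg 2: track=318.1°, groundspeed=165.9 kt
Leg 3: track=74.9°, groundspeed=137.2 kt
Leg 4: track=227.0°, groundspeed=135.3 kt
Leg 5: track=100.8°, groundspeed=128.3 kt
Leg 6: track=240.5°, groundspeed=140.5 kt

Leg 1: heading 123.7°; drift -5.3° → track 118.4°, groundspeed 124.0 kt
Leg 2: heading 315.7°; drift +2.4° → track 318.1°, groundspeed 165.9 kt
Leg 3: heading 84.0°; drift -9.1° → track 74.9°, groundspeed 137.2 kt
Leg 4: heading 218.1°; drift +8.9° → track 227.0°, groundspeed 135.3 kt
Leg 5: heading 108.2°; drift -7.4° → track 100.8°, groundspeed 128.3 kt
Leg 6: heading 231.2°; drift +9.3° → track 240.5°, groundspeed 140.5 kt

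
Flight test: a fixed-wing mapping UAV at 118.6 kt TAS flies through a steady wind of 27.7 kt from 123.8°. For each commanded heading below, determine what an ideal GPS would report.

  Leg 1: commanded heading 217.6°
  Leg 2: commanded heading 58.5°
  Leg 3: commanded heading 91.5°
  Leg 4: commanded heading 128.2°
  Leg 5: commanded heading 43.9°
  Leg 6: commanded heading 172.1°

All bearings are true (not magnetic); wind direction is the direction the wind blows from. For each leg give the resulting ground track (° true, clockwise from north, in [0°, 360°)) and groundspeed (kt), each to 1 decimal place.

Leg 1: heading 217.6°; drift +12.9° → track 230.5°, groundspeed 123.6 kt
Leg 2: heading 58.5°; drift -13.2° → track 45.3°, groundspeed 109.9 kt
Leg 3: heading 91.5°; drift -8.8° → track 82.7°, groundspeed 96.3 kt
Leg 4: heading 128.2°; drift +1.3° → track 129.5°, groundspeed 91.0 kt
Leg 5: heading 43.9°; drift -13.5° → track 30.4°, groundspeed 117.0 kt
Leg 6: heading 172.1°; drift +11.7° → track 183.8°, groundspeed 102.3 kt

Leg 1: track=230.5°, groundspeed=123.6 kt
Leg 2: track=45.3°, groundspeed=109.9 kt
Leg 3: track=82.7°, groundspeed=96.3 kt
Leg 4: track=129.5°, groundspeed=91.0 kt
Leg 5: track=30.4°, groundspeed=117.0 kt
Leg 6: track=183.8°, groundspeed=102.3 kt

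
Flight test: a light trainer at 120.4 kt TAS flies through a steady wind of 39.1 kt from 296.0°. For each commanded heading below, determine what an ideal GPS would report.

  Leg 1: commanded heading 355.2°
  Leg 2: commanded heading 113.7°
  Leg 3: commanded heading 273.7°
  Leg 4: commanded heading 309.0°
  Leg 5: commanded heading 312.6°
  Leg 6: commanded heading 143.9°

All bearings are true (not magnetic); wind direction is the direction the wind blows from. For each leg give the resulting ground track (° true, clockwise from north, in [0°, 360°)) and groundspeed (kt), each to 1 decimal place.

Leg 1: track=13.7°, groundspeed=105.8 kt
Leg 2: track=114.3°, groundspeed=159.5 kt
Leg 3: track=263.7°, groundspeed=85.5 kt
Leg 4: track=315.1°, groundspeed=82.8 kt
Leg 5: track=320.3°, groundspeed=83.7 kt
Leg 6: track=137.2°, groundspeed=156.0 kt

Leg 1: heading 355.2°; drift +18.5° → track 13.7°, groundspeed 105.8 kt
Leg 2: heading 113.7°; drift +0.6° → track 114.3°, groundspeed 159.5 kt
Leg 3: heading 273.7°; drift -10.0° → track 263.7°, groundspeed 85.5 kt
Leg 4: heading 309.0°; drift +6.1° → track 315.1°, groundspeed 82.8 kt
Leg 5: heading 312.6°; drift +7.7° → track 320.3°, groundspeed 83.7 kt
Leg 6: heading 143.9°; drift -6.7° → track 137.2°, groundspeed 156.0 kt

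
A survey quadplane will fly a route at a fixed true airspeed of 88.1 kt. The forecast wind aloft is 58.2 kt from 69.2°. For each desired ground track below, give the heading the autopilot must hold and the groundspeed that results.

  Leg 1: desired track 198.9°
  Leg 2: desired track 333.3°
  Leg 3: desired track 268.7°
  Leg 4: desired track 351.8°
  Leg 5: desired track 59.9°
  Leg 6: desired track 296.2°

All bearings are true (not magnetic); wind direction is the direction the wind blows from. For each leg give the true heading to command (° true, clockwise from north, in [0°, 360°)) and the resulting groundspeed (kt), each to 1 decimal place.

Leg 1: heading=168.4°, groundspeed=113.0 kt
Leg 2: heading=14.4°, groundspeed=72.4 kt
Leg 3: heading=281.4°, groundspeed=140.8 kt
Leg 4: heading=31.9°, groundspeed=54.7 kt
Leg 5: heading=66.0°, groundspeed=30.2 kt
Leg 6: heading=325.1°, groundspeed=116.8 kt

Leg 1: desired track 198.9°; wind correction -30.5° → command heading 168.4°, groundspeed 113.0 kt
Leg 2: desired track 333.3°; wind correction +41.1° → command heading 14.4°, groundspeed 72.4 kt
Leg 3: desired track 268.7°; wind correction +12.7° → command heading 281.4°, groundspeed 140.8 kt
Leg 4: desired track 351.8°; wind correction +40.1° → command heading 31.9°, groundspeed 54.7 kt
Leg 5: desired track 59.9°; wind correction +6.1° → command heading 66.0°, groundspeed 30.2 kt
Leg 6: desired track 296.2°; wind correction +28.9° → command heading 325.1°, groundspeed 116.8 kt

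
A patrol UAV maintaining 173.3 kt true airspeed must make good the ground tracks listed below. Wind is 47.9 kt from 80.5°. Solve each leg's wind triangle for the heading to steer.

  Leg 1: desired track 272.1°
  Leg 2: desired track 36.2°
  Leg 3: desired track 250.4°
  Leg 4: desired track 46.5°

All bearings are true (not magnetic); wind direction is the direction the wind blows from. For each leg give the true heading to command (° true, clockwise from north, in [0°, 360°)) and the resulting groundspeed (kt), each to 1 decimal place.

Leg 1: heading=275.3°, groundspeed=220.0 kt
Leg 2: heading=47.3°, groundspeed=135.8 kt
Leg 3: heading=247.6°, groundspeed=220.3 kt
Leg 4: heading=55.4°, groundspeed=131.5 kt

Leg 1: desired track 272.1°; wind correction +3.2° → command heading 275.3°, groundspeed 220.0 kt
Leg 2: desired track 36.2°; wind correction +11.1° → command heading 47.3°, groundspeed 135.8 kt
Leg 3: desired track 250.4°; wind correction -2.8° → command heading 247.6°, groundspeed 220.3 kt
Leg 4: desired track 46.5°; wind correction +8.9° → command heading 55.4°, groundspeed 131.5 kt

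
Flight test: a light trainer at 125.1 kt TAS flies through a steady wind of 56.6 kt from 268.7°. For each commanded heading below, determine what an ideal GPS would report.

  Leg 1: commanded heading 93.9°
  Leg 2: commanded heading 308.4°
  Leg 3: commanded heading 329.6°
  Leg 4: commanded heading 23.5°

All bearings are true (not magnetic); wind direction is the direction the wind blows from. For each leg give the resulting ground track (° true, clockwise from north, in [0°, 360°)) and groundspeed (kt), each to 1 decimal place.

Leg 1: track=92.3°, groundspeed=181.5 kt
Leg 2: track=332.3°, groundspeed=89.2 kt
Leg 3: track=356.5°, groundspeed=109.4 kt
Leg 4: track=42.5°, groundspeed=157.5 kt

Leg 1: heading 93.9°; drift -1.6° → track 92.3°, groundspeed 181.5 kt
Leg 2: heading 308.4°; drift +23.9° → track 332.3°, groundspeed 89.2 kt
Leg 3: heading 329.6°; drift +26.9° → track 356.5°, groundspeed 109.4 kt
Leg 4: heading 23.5°; drift +19.0° → track 42.5°, groundspeed 157.5 kt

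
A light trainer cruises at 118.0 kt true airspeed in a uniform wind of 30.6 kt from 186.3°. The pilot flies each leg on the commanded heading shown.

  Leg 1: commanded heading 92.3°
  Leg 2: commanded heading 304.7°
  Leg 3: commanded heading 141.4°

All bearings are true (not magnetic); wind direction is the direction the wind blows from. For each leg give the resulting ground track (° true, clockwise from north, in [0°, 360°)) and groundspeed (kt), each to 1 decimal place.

Leg 1: track=78.0°, groundspeed=124.0 kt
Leg 2: track=316.2°, groundspeed=135.3 kt
Leg 3: track=128.8°, groundspeed=98.7 kt

Leg 1: heading 92.3°; drift -14.3° → track 78.0°, groundspeed 124.0 kt
Leg 2: heading 304.7°; drift +11.5° → track 316.2°, groundspeed 135.3 kt
Leg 3: heading 141.4°; drift -12.6° → track 128.8°, groundspeed 98.7 kt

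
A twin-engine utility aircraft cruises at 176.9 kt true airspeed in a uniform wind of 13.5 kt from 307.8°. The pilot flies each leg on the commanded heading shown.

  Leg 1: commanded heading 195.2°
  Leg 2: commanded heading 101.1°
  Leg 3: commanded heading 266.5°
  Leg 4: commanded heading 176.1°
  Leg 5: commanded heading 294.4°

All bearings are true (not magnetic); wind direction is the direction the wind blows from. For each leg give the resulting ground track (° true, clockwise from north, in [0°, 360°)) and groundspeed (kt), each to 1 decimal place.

Leg 1: heading 195.2°; drift -3.9° → track 191.3°, groundspeed 182.5 kt
Leg 2: heading 101.1°; drift +1.8° → track 102.9°, groundspeed 189.1 kt
Leg 3: heading 266.5°; drift -3.1° → track 263.4°, groundspeed 167.0 kt
Leg 4: heading 176.1°; drift -3.1° → track 173.0°, groundspeed 186.2 kt
Leg 5: heading 294.4°; drift -1.1° → track 293.3°, groundspeed 163.8 kt

Leg 1: track=191.3°, groundspeed=182.5 kt
Leg 2: track=102.9°, groundspeed=189.1 kt
Leg 3: track=263.4°, groundspeed=167.0 kt
Leg 4: track=173.0°, groundspeed=186.2 kt
Leg 5: track=293.3°, groundspeed=163.8 kt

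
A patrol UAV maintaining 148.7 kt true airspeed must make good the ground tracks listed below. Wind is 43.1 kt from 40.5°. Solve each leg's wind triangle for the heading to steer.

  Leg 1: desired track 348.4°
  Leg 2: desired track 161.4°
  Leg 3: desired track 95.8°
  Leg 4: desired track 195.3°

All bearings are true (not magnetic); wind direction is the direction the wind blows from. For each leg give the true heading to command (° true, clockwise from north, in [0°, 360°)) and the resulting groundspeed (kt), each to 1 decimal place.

Leg 1: heading=1.6°, groundspeed=118.3 kt
Leg 2: heading=147.0°, groundspeed=166.2 kt
Leg 3: heading=82.0°, groundspeed=119.9 kt
Leg 4: heading=188.2°, groundspeed=186.6 kt

Leg 1: desired track 348.4°; wind correction +13.2° → command heading 1.6°, groundspeed 118.3 kt
Leg 2: desired track 161.4°; wind correction -14.4° → command heading 147.0°, groundspeed 166.2 kt
Leg 3: desired track 95.8°; wind correction -13.8° → command heading 82.0°, groundspeed 119.9 kt
Leg 4: desired track 195.3°; wind correction -7.1° → command heading 188.2°, groundspeed 186.6 kt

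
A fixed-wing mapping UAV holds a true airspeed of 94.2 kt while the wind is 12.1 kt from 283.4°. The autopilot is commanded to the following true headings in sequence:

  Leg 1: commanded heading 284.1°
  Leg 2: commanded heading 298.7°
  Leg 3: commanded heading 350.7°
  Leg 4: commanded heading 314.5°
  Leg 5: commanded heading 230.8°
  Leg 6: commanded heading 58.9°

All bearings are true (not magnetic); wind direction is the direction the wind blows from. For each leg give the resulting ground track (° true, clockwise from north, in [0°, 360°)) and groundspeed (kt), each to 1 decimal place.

Leg 1: track=284.2°, groundspeed=82.1 kt
Leg 2: track=300.9°, groundspeed=82.6 kt
Leg 3: track=357.8°, groundspeed=90.2 kt
Leg 4: track=318.8°, groundspeed=84.1 kt
Leg 5: track=224.5°, groundspeed=87.4 kt
Leg 6: track=63.6°, groundspeed=103.2 kt

Leg 1: heading 284.1°; drift +0.1° → track 284.2°, groundspeed 82.1 kt
Leg 2: heading 298.7°; drift +2.2° → track 300.9°, groundspeed 82.6 kt
Leg 3: heading 350.7°; drift +7.1° → track 357.8°, groundspeed 90.2 kt
Leg 4: heading 314.5°; drift +4.3° → track 318.8°, groundspeed 84.1 kt
Leg 5: heading 230.8°; drift -6.3° → track 224.5°, groundspeed 87.4 kt
Leg 6: heading 58.9°; drift +4.7° → track 63.6°, groundspeed 103.2 kt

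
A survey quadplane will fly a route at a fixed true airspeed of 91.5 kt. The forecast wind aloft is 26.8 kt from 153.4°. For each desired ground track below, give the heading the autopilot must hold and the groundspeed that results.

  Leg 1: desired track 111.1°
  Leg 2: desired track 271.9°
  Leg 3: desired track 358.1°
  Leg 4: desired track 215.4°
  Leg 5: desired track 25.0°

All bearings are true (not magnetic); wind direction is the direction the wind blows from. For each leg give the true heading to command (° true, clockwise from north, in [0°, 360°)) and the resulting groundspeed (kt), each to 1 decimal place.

Leg 1: desired track 111.1°; wind correction +11.4° → command heading 122.5°, groundspeed 69.9 kt
Leg 2: desired track 271.9°; wind correction -14.9° → command heading 257.0°, groundspeed 101.2 kt
Leg 3: desired track 358.1°; wind correction +7.0° → command heading 5.1°, groundspeed 115.2 kt
Leg 4: desired track 215.4°; wind correction -15.0° → command heading 200.4°, groundspeed 75.8 kt
Leg 5: desired track 25.0°; wind correction +13.3° → command heading 38.3°, groundspeed 105.7 kt

Leg 1: heading=122.5°, groundspeed=69.9 kt
Leg 2: heading=257.0°, groundspeed=101.2 kt
Leg 3: heading=5.1°, groundspeed=115.2 kt
Leg 4: heading=200.4°, groundspeed=75.8 kt
Leg 5: heading=38.3°, groundspeed=105.7 kt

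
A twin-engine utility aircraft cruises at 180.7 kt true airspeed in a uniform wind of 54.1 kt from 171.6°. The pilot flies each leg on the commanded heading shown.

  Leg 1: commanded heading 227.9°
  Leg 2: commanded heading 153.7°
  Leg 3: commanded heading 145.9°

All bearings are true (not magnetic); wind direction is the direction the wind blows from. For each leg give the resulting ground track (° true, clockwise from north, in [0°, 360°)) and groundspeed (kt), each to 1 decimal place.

Leg 1: track=244.5°, groundspeed=157.3 kt
Leg 2: track=146.4°, groundspeed=130.3 kt
Leg 3: track=135.8°, groundspeed=134.0 kt

Leg 1: heading 227.9°; drift +16.6° → track 244.5°, groundspeed 157.3 kt
Leg 2: heading 153.7°; drift -7.3° → track 146.4°, groundspeed 130.3 kt
Leg 3: heading 145.9°; drift -10.1° → track 135.8°, groundspeed 134.0 kt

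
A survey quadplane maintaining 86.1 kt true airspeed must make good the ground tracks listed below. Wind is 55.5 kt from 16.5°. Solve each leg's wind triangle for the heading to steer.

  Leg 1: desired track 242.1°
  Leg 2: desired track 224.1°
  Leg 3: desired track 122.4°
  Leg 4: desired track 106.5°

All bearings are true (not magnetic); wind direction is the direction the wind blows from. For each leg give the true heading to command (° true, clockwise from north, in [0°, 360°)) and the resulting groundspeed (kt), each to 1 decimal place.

Leg 1: desired track 242.1°; wind correction +27.4° → command heading 269.5°, groundspeed 115.3 kt
Leg 2: desired track 224.1°; wind correction +17.4° → command heading 241.5°, groundspeed 131.4 kt
Leg 3: desired track 122.4°; wind correction -38.3° → command heading 84.1°, groundspeed 82.8 kt
Leg 4: desired track 106.5°; wind correction -40.1° → command heading 66.4°, groundspeed 65.8 kt

Leg 1: heading=269.5°, groundspeed=115.3 kt
Leg 2: heading=241.5°, groundspeed=131.4 kt
Leg 3: heading=84.1°, groundspeed=82.8 kt
Leg 4: heading=66.4°, groundspeed=65.8 kt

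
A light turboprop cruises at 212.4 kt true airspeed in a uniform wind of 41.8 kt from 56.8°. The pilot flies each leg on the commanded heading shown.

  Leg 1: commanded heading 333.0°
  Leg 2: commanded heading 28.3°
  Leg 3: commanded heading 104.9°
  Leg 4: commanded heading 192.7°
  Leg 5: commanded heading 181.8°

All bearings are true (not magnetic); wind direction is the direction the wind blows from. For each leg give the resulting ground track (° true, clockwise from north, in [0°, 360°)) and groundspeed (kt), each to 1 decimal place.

Leg 1: heading 333.0°; drift -11.3° → track 321.7°, groundspeed 212.0 kt
Leg 2: heading 28.3°; drift -6.5° → track 21.8°, groundspeed 176.8 kt
Leg 3: heading 104.9°; drift +9.6° → track 114.5°, groundspeed 187.1 kt
Leg 4: heading 192.7°; drift +6.8° → track 199.5°, groundspeed 244.2 kt
Leg 5: heading 181.8°; drift +8.2° → track 190.0°, groundspeed 238.8 kt

Leg 1: track=321.7°, groundspeed=212.0 kt
Leg 2: track=21.8°, groundspeed=176.8 kt
Leg 3: track=114.5°, groundspeed=187.1 kt
Leg 4: track=199.5°, groundspeed=244.2 kt
Leg 5: track=190.0°, groundspeed=238.8 kt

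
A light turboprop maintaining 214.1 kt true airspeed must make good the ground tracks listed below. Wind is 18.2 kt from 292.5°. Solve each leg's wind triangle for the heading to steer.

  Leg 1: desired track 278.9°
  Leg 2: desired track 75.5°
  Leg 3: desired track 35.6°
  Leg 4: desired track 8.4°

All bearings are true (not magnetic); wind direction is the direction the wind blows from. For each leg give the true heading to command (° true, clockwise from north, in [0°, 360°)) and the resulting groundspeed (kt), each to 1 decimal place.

Leg 1: heading=280.0°, groundspeed=196.4 kt
Leg 2: heading=72.6°, groundspeed=228.4 kt
Leg 3: heading=30.9°, groundspeed=217.5 kt
Leg 4: heading=3.7°, groundspeed=208.9 kt

Leg 1: desired track 278.9°; wind correction +1.1° → command heading 280.0°, groundspeed 196.4 kt
Leg 2: desired track 75.5°; wind correction -2.9° → command heading 72.6°, groundspeed 228.4 kt
Leg 3: desired track 35.6°; wind correction -4.7° → command heading 30.9°, groundspeed 217.5 kt
Leg 4: desired track 8.4°; wind correction -4.7° → command heading 3.7°, groundspeed 208.9 kt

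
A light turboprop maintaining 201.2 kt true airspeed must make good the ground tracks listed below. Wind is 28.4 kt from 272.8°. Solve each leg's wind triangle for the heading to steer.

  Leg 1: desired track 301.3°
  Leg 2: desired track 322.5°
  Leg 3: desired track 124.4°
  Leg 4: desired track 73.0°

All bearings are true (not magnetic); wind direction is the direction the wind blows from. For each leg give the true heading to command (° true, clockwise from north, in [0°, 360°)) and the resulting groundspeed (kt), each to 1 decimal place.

Leg 1: heading=297.4°, groundspeed=175.8 kt
Leg 2: heading=316.3°, groundspeed=181.7 kt
Leg 3: heading=128.6°, groundspeed=224.8 kt
Leg 4: heading=70.3°, groundspeed=227.7 kt

Leg 1: desired track 301.3°; wind correction -3.9° → command heading 297.4°, groundspeed 175.8 kt
Leg 2: desired track 322.5°; wind correction -6.2° → command heading 316.3°, groundspeed 181.7 kt
Leg 3: desired track 124.4°; wind correction +4.2° → command heading 128.6°, groundspeed 224.8 kt
Leg 4: desired track 73.0°; wind correction -2.7° → command heading 70.3°, groundspeed 227.7 kt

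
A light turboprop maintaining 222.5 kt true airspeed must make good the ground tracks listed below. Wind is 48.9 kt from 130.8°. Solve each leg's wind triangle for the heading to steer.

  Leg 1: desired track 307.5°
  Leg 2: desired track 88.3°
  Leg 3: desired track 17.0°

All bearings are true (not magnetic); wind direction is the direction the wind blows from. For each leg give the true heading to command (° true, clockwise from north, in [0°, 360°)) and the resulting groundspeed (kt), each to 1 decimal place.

Leg 1: heading=306.8°, groundspeed=271.3 kt
Leg 2: heading=96.8°, groundspeed=184.0 kt
Leg 3: heading=28.6°, groundspeed=237.7 kt

Leg 1: desired track 307.5°; wind correction -0.7° → command heading 306.8°, groundspeed 271.3 kt
Leg 2: desired track 88.3°; wind correction +8.5° → command heading 96.8°, groundspeed 184.0 kt
Leg 3: desired track 17.0°; wind correction +11.6° → command heading 28.6°, groundspeed 237.7 kt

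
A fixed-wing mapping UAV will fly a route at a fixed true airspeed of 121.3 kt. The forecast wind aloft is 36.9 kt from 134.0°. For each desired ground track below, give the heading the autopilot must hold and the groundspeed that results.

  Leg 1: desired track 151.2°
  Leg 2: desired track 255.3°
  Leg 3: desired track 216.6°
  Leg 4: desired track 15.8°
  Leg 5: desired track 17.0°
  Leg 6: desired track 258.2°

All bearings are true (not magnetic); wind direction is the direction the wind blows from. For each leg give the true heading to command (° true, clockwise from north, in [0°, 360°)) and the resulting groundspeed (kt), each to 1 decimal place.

Leg 1: heading=146.0°, groundspeed=85.6 kt
Leg 2: heading=240.2°, groundspeed=136.3 kt
Leg 3: heading=199.0°, groundspeed=110.9 kt
Leg 4: heading=31.4°, groundspeed=134.3 kt
Leg 5: heading=32.7°, groundspeed=133.5 kt
Leg 6: heading=243.6°, groundspeed=138.1 kt

Leg 1: desired track 151.2°; wind correction -5.2° → command heading 146.0°, groundspeed 85.6 kt
Leg 2: desired track 255.3°; wind correction -15.1° → command heading 240.2°, groundspeed 136.3 kt
Leg 3: desired track 216.6°; wind correction -17.6° → command heading 199.0°, groundspeed 110.9 kt
Leg 4: desired track 15.8°; wind correction +15.6° → command heading 31.4°, groundspeed 134.3 kt
Leg 5: desired track 17.0°; wind correction +15.7° → command heading 32.7°, groundspeed 133.5 kt
Leg 6: desired track 258.2°; wind correction -14.6° → command heading 243.6°, groundspeed 138.1 kt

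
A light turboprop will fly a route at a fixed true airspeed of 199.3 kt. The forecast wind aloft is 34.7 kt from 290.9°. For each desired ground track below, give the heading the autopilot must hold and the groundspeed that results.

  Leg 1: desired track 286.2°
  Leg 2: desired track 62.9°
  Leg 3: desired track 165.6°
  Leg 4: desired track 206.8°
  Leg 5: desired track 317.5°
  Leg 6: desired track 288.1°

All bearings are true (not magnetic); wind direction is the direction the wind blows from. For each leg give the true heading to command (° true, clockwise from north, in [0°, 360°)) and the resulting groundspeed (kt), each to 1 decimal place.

Leg 1: desired track 286.2°; wind correction +0.8° → command heading 287.0°, groundspeed 164.7 kt
Leg 2: desired track 62.9°; wind correction -7.4° → command heading 55.5°, groundspeed 220.8 kt
Leg 3: desired track 165.6°; wind correction +8.2° → command heading 173.8°, groundspeed 217.3 kt
Leg 4: desired track 206.8°; wind correction +10.0° → command heading 216.8°, groundspeed 192.7 kt
Leg 5: desired track 317.5°; wind correction -4.5° → command heading 313.0°, groundspeed 167.7 kt
Leg 6: desired track 288.1°; wind correction +0.5° → command heading 288.6°, groundspeed 164.6 kt

Leg 1: heading=287.0°, groundspeed=164.7 kt
Leg 2: heading=55.5°, groundspeed=220.8 kt
Leg 3: heading=173.8°, groundspeed=217.3 kt
Leg 4: heading=216.8°, groundspeed=192.7 kt
Leg 5: heading=313.0°, groundspeed=167.7 kt
Leg 6: heading=288.6°, groundspeed=164.6 kt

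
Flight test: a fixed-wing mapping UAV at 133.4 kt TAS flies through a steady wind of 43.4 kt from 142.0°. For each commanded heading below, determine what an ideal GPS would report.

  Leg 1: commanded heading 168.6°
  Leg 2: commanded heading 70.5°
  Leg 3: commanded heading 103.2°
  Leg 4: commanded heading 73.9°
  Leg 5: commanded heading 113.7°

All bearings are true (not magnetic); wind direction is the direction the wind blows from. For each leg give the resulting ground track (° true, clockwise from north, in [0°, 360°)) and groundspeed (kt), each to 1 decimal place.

Leg 1: heading 168.6°; drift +11.6° → track 180.2°, groundspeed 96.6 kt
Leg 2: heading 70.5°; drift -19.0° → track 51.5°, groundspeed 126.5 kt
Leg 3: heading 103.2°; drift -15.3° → track 87.9°, groundspeed 103.2 kt
Leg 4: heading 73.9°; drift -19.0° → track 54.9°, groundspeed 123.9 kt
Leg 5: heading 113.7°; drift -12.2° → track 101.5°, groundspeed 97.4 kt

Leg 1: track=180.2°, groundspeed=96.6 kt
Leg 2: track=51.5°, groundspeed=126.5 kt
Leg 3: track=87.9°, groundspeed=103.2 kt
Leg 4: track=54.9°, groundspeed=123.9 kt
Leg 5: track=101.5°, groundspeed=97.4 kt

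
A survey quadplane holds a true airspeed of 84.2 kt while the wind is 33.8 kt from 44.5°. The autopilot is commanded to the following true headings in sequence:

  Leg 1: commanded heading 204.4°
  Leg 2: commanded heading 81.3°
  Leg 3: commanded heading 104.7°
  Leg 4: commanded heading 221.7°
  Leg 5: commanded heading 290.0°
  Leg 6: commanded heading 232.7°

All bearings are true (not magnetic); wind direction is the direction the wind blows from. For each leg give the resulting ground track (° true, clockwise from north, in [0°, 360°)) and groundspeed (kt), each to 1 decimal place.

Leg 1: heading 204.4°; drift +5.7° → track 210.1°, groundspeed 116.5 kt
Leg 2: heading 81.3°; drift +19.5° → track 100.8°, groundspeed 60.6 kt
Leg 3: heading 104.7°; drift +23.5° → track 128.2°, groundspeed 73.5 kt
Leg 4: heading 221.7°; drift +0.8° → track 222.5°, groundspeed 118.0 kt
Leg 5: heading 290.0°; drift -17.4° → track 272.6°, groundspeed 102.9 kt
Leg 6: heading 232.7°; drift -2.3° → track 230.4°, groundspeed 117.8 kt

Leg 1: track=210.1°, groundspeed=116.5 kt
Leg 2: track=100.8°, groundspeed=60.6 kt
Leg 3: track=128.2°, groundspeed=73.5 kt
Leg 4: track=222.5°, groundspeed=118.0 kt
Leg 5: track=272.6°, groundspeed=102.9 kt
Leg 6: track=230.4°, groundspeed=117.8 kt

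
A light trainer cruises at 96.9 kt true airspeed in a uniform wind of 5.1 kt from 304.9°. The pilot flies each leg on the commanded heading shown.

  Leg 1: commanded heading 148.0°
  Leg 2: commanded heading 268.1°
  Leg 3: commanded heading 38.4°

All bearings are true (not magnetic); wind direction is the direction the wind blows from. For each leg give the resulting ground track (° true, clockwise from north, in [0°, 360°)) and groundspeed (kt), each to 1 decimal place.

Leg 1: track=146.9°, groundspeed=101.6 kt
Leg 2: track=266.2°, groundspeed=92.9 kt
Leg 3: track=41.4°, groundspeed=97.3 kt

Leg 1: heading 148.0°; drift -1.1° → track 146.9°, groundspeed 101.6 kt
Leg 2: heading 268.1°; drift -1.9° → track 266.2°, groundspeed 92.9 kt
Leg 3: heading 38.4°; drift +3.0° → track 41.4°, groundspeed 97.3 kt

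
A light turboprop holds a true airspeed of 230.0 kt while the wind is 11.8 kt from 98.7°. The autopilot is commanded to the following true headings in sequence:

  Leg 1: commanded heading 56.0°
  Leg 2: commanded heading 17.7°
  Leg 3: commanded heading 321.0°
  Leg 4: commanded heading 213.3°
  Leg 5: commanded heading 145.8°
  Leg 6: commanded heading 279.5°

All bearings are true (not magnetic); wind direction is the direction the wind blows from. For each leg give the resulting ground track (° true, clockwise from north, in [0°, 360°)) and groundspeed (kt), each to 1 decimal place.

Leg 1: track=53.9°, groundspeed=221.5 kt
Leg 2: track=14.8°, groundspeed=228.5 kt
Leg 3: track=319.1°, groundspeed=238.9 kt
Leg 4: track=215.9°, groundspeed=235.2 kt
Leg 5: track=148.0°, groundspeed=222.1 kt
Leg 6: track=279.5°, groundspeed=241.8 kt

Leg 1: heading 56.0°; drift -2.1° → track 53.9°, groundspeed 221.5 kt
Leg 2: heading 17.7°; drift -2.9° → track 14.8°, groundspeed 228.5 kt
Leg 3: heading 321.0°; drift -1.9° → track 319.1°, groundspeed 238.9 kt
Leg 4: heading 213.3°; drift +2.6° → track 215.9°, groundspeed 235.2 kt
Leg 5: heading 145.8°; drift +2.2° → track 148.0°, groundspeed 222.1 kt
Leg 6: heading 279.5°; drift +0.0° → track 279.5°, groundspeed 241.8 kt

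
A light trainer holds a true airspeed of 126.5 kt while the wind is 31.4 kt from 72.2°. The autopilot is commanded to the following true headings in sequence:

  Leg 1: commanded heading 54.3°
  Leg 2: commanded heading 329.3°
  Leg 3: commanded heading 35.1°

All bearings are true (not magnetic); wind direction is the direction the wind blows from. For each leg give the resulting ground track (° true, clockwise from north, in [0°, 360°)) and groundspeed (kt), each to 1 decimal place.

Leg 1: heading 54.3°; drift -5.7° → track 48.6°, groundspeed 97.1 kt
Leg 2: heading 329.3°; drift -12.9° → track 316.4°, groundspeed 137.0 kt
Leg 3: heading 35.1°; drift -10.6° → track 24.5°, groundspeed 103.2 kt

Leg 1: track=48.6°, groundspeed=97.1 kt
Leg 2: track=316.4°, groundspeed=137.0 kt
Leg 3: track=24.5°, groundspeed=103.2 kt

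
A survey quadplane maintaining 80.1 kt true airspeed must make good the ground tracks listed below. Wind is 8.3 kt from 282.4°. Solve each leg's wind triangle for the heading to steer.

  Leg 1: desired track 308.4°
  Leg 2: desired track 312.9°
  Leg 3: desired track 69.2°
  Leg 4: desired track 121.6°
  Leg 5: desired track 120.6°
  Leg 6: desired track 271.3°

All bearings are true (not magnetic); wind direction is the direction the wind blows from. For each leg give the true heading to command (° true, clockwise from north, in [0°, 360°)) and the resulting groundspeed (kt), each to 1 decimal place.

Leg 1: heading=305.8°, groundspeed=72.6 kt
Leg 2: heading=309.9°, groundspeed=72.8 kt
Leg 3: heading=65.9°, groundspeed=86.9 kt
Leg 4: heading=123.6°, groundspeed=87.9 kt
Leg 5: heading=122.5°, groundspeed=87.9 kt
Leg 6: heading=272.4°, groundspeed=71.9 kt

Leg 1: desired track 308.4°; wind correction -2.6° → command heading 305.8°, groundspeed 72.6 kt
Leg 2: desired track 312.9°; wind correction -3.0° → command heading 309.9°, groundspeed 72.8 kt
Leg 3: desired track 69.2°; wind correction -3.3° → command heading 65.9°, groundspeed 86.9 kt
Leg 4: desired track 121.6°; wind correction +2.0° → command heading 123.6°, groundspeed 87.9 kt
Leg 5: desired track 120.6°; wind correction +1.9° → command heading 122.5°, groundspeed 87.9 kt
Leg 6: desired track 271.3°; wind correction +1.1° → command heading 272.4°, groundspeed 71.9 kt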